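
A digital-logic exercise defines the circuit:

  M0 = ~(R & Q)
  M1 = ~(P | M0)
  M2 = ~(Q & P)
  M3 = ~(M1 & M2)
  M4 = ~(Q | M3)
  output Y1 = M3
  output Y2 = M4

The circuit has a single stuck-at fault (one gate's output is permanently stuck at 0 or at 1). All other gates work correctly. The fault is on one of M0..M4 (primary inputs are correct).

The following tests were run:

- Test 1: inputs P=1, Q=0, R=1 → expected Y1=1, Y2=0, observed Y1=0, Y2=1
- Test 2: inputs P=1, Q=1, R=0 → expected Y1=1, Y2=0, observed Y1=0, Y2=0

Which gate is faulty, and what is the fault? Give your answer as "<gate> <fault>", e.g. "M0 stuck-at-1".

M3 stuck-at-0

Fault-free values for test 1 (P=1, Q=0, R=1): M0=1, M1=0, M2=1, M3=1, M4=0, giving Y1=1, Y2=0. Observed Y1=0, Y2=1.
Test 1: faults giving observed Y1=0, Y2=1 are {M1 stuck-at-1, M3 stuck-at-0}.
Test 2 (P=1, Q=1, R=0): fault-free M0=1, M1=0, M2=0, M3=1, M4=0 → Y1=1, Y2=0; observed Y1=0, Y2=0. Eliminates M1 stuck-at-1.
Only M3 stuck-at-0 is consistent with every test.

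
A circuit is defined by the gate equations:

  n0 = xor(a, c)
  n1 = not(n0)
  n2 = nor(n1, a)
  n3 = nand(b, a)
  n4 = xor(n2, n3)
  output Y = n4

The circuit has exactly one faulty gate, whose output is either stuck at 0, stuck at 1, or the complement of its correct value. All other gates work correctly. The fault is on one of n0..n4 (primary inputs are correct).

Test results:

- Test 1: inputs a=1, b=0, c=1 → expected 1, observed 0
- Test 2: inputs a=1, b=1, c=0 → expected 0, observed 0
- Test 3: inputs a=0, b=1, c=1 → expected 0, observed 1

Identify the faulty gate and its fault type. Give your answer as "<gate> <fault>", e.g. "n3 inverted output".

n3 stuck-at-0

Fault-free values for test 1 (a=1, b=0, c=1): n0=0, n1=1, n2=0, n3=1, n4=1, giving Y=1. Observed 0.
Test 1: faults giving observed 0 are {n2 stuck-at-1, n2 inverted output, n3 stuck-at-0, n3 inverted output, n4 stuck-at-0, n4 inverted output}.
Test 2 (a=1, b=1, c=0): fault-free n0=1, n1=0, n2=0, n3=0, n4=0 → 0; observed 0. Eliminates n2 stuck-at-1, n2 inverted output, n3 inverted output, n4 inverted output.
Test 3 (a=0, b=1, c=1): fault-free n0=1, n1=0, n2=1, n3=1, n4=0 → 0; observed 1. Eliminates n4 stuck-at-0.
Only n3 stuck-at-0 is consistent with every test.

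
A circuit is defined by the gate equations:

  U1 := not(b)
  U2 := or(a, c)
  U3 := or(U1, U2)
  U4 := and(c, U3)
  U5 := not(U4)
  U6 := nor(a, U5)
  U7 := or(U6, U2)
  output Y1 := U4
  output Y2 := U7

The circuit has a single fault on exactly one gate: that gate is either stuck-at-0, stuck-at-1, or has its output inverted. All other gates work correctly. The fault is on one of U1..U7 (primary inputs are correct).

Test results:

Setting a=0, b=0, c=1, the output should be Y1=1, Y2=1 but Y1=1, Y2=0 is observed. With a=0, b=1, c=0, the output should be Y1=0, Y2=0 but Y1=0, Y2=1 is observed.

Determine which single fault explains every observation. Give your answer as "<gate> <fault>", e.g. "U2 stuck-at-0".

Fault-free values for test 1 (a=0, b=0, c=1): U1=1, U2=1, U3=1, U4=1, U5=0, U6=1, U7=1, giving Y1=1, Y2=1. Observed Y1=1, Y2=0.
Test 1: faults giving observed Y1=1, Y2=0 are {U7 stuck-at-0, U7 inverted output}.
Test 2 (a=0, b=1, c=0): fault-free U1=0, U2=0, U3=0, U4=0, U5=1, U6=0, U7=0 → Y1=0, Y2=0; observed Y1=0, Y2=1. Eliminates U7 stuck-at-0.
Only U7 inverted output is consistent with every test.

U7 inverted output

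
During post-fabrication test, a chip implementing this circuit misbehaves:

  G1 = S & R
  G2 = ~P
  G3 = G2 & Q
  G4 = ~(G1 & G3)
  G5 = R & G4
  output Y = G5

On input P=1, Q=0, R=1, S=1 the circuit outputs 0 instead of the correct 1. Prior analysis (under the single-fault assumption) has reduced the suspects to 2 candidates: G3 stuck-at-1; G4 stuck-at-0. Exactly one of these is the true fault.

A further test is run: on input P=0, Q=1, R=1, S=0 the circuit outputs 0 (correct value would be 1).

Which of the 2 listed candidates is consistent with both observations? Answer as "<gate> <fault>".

G4 stuck-at-0

Evaluate each candidate on input P=0, Q=1, R=1, S=0:
  G3 stuck-at-1: G1=0, G2=1, G3=1 [stuck-at-1], G4=1, G5=1 → 1 — eliminated
  G4 stuck-at-0: G1=0, G2=1, G3=1, G4=0 [stuck-at-0], G5=0 → 0 — matches
Only G4 stuck-at-0 reproduces the observed 0.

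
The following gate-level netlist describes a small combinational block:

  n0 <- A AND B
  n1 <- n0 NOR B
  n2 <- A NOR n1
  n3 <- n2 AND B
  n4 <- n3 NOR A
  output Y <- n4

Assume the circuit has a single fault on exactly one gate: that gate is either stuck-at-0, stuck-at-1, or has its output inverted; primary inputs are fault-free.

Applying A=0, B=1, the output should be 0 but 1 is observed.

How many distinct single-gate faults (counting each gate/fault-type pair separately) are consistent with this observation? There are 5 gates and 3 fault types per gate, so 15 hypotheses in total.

8

Fault-free: n0=0, n1=0, n2=1, n3=1, n4=0 → 0. Observed 1.
  n0: none of the 3 fault types match ✗
  n1: stuck-at-1, inverted output ✓; others ✗
  n2: stuck-at-0, inverted output ✓; others ✗
  n3: stuck-at-0, inverted output ✓; others ✗
  n4: stuck-at-1, inverted output ✓; others ✗
Consistent faults: {n1 stuck-at-1, n1 inverted output, n2 stuck-at-0, n2 inverted output, n3 stuck-at-0, n3 inverted output, n4 stuck-at-1, n4 inverted output} — 8 in all.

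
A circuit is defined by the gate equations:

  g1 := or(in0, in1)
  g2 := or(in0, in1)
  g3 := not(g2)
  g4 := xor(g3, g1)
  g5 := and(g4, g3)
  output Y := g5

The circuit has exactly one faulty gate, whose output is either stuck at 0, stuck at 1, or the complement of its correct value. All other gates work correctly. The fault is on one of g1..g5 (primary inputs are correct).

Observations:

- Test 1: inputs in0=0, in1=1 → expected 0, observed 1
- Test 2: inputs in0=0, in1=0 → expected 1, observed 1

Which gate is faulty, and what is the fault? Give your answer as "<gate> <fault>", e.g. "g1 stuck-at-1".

Fault-free values for test 1 (in0=0, in1=1): g1=1, g2=1, g3=0, g4=1, g5=0, giving Y=0. Observed 1.
Test 1: faults giving observed 1 are {g5 stuck-at-1, g5 inverted output}.
Test 2 (in0=0, in1=0): fault-free g1=0, g2=0, g3=1, g4=1, g5=1 → 1; observed 1. Eliminates g5 inverted output.
Only g5 stuck-at-1 is consistent with every test.

g5 stuck-at-1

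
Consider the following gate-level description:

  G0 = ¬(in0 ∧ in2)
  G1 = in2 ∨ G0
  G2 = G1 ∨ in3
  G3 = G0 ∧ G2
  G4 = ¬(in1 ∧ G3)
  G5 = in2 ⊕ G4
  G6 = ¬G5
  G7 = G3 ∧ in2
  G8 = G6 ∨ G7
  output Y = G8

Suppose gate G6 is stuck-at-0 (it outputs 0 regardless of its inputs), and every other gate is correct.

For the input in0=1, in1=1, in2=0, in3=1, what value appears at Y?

0

Propagate with G6 forced: G0=1, G1=1, G2=1, G3=1, G4=0, G5=0, G6=0 [stuck-at-0], G7=0, G8=0.
So Y = 0. (Without the fault it would be 1.)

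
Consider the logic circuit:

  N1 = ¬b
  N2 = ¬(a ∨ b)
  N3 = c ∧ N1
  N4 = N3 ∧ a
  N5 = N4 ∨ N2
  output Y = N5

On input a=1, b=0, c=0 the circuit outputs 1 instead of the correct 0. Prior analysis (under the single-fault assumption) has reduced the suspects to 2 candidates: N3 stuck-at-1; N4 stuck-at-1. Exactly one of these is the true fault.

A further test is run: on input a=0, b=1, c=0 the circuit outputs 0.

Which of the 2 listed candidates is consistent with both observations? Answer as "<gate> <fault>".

N3 stuck-at-1

Evaluate each candidate on input a=0, b=1, c=0:
  N3 stuck-at-1: N1=0, N2=0, N3=1 [stuck-at-1], N4=0, N5=0 → 0 — matches
  N4 stuck-at-1: N1=0, N2=0, N3=0, N4=1 [stuck-at-1], N5=1 → 1 — eliminated
Only N3 stuck-at-1 reproduces the observed 0.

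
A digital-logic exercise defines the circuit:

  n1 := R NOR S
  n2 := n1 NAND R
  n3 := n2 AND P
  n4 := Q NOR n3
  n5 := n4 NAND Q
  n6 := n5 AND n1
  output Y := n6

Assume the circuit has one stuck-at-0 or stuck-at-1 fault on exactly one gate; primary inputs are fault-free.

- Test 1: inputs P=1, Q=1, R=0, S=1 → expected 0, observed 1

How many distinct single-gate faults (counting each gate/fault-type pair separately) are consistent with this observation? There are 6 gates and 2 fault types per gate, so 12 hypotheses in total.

Fault-free: n1=0, n2=1, n3=1, n4=0, n5=1, n6=0 → 0. Observed 1.
  n1 stuck-at-0: output 0 ✗
  n1 stuck-at-1: output 1 ✓
  n2 stuck-at-0: output 0 ✗
  n2 stuck-at-1: output 0 ✗
  n3 stuck-at-0: output 0 ✗
  n3 stuck-at-1: output 0 ✗
  n4 stuck-at-0: output 0 ✗
  n4 stuck-at-1: output 0 ✗
  n5 stuck-at-0: output 0 ✗
  n5 stuck-at-1: output 0 ✗
  n6 stuck-at-0: output 0 ✗
  n6 stuck-at-1: output 1 ✓
Consistent faults: {n1 stuck-at-1, n6 stuck-at-1} — 2 in all.

2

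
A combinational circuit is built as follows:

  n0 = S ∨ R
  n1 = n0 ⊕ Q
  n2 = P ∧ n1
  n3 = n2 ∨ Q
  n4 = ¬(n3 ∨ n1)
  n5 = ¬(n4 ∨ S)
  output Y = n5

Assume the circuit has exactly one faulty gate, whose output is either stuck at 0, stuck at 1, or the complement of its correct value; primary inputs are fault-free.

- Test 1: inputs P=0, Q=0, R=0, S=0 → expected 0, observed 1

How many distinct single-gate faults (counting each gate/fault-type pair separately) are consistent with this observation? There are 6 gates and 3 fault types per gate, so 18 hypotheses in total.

Fault-free: n0=0, n1=0, n2=0, n3=0, n4=1, n5=0 → 0. Observed 1.
  n0: stuck-at-1, inverted output ✓; others ✗
  n1: stuck-at-1, inverted output ✓; others ✗
  n2: stuck-at-1, inverted output ✓; others ✗
  n3: stuck-at-1, inverted output ✓; others ✗
  n4: stuck-at-0, inverted output ✓; others ✗
  n5: stuck-at-1, inverted output ✓; others ✗
Consistent faults: {n0 stuck-at-1, n0 inverted output, n1 stuck-at-1, n1 inverted output, n2 stuck-at-1, n2 inverted output, n3 stuck-at-1, n3 inverted output, n4 stuck-at-0, n4 inverted output, n5 stuck-at-1, n5 inverted output} — 12 in all.

12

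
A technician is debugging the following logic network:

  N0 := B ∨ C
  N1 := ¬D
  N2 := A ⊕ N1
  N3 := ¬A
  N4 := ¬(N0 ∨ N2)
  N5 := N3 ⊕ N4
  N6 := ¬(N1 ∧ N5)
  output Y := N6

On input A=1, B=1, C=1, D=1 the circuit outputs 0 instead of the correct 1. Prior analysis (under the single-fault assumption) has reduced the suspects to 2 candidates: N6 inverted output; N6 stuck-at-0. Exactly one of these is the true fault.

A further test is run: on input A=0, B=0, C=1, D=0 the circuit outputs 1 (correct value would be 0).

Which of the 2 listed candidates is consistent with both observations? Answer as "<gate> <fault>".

Evaluate each candidate on input A=0, B=0, C=1, D=0:
  N6 inverted output: N0=1, N1=1, N2=1, N3=1, N4=0, N5=1, N6=1 [inverted output] → 1 — matches
  N6 stuck-at-0: N0=1, N1=1, N2=1, N3=1, N4=0, N5=1, N6=0 [stuck-at-0] → 0 — eliminated
Only N6 inverted output reproduces the observed 1.

N6 inverted output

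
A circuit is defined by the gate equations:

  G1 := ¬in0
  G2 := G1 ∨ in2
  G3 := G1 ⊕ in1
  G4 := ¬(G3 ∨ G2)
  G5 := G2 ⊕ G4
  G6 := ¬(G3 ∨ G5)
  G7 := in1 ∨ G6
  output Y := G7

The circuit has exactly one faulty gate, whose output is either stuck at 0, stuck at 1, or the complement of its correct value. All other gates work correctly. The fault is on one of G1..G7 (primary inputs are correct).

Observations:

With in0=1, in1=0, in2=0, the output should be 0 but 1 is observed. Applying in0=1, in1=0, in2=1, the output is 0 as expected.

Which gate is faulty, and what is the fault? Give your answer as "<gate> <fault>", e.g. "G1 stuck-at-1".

Fault-free values for test 1 (in0=1, in1=0, in2=0): G1=0, G2=0, G3=0, G4=1, G5=1, G6=0, G7=0, giving Y=0. Observed 1.
Test 1: faults giving observed 1 are {G4 stuck-at-0, G4 inverted output, G5 stuck-at-0, G5 inverted output, G6 stuck-at-1, G6 inverted output, G7 stuck-at-1, G7 inverted output}.
Test 2 (in0=1, in1=0, in2=1): fault-free G1=0, G2=1, G3=0, G4=0, G5=1, G6=0, G7=0 → 0; observed 0. Eliminates G4 inverted output, G5 stuck-at-0, G5 inverted output, G6 stuck-at-1, G6 inverted output, G7 stuck-at-1, G7 inverted output.
Only G4 stuck-at-0 is consistent with every test.

G4 stuck-at-0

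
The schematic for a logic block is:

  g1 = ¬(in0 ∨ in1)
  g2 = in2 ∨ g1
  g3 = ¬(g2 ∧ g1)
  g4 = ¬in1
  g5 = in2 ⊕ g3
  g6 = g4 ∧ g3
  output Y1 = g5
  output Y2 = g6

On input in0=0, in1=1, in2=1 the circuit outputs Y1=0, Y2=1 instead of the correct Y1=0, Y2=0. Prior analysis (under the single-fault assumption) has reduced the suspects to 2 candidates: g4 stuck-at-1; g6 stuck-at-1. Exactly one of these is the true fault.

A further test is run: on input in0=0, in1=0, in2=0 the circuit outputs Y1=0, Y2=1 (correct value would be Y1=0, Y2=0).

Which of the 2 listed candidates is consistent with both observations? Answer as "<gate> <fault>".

g6 stuck-at-1

Evaluate each candidate on input in0=0, in1=0, in2=0:
  g4 stuck-at-1: g1=1, g2=1, g3=0, g4=1 [stuck-at-1], g5=0, g6=0 → Y1=0, Y2=0 — eliminated
  g6 stuck-at-1: g1=1, g2=1, g3=0, g4=1, g5=0, g6=1 [stuck-at-1] → Y1=0, Y2=1 — matches
Only g6 stuck-at-1 reproduces the observed Y1=0, Y2=1.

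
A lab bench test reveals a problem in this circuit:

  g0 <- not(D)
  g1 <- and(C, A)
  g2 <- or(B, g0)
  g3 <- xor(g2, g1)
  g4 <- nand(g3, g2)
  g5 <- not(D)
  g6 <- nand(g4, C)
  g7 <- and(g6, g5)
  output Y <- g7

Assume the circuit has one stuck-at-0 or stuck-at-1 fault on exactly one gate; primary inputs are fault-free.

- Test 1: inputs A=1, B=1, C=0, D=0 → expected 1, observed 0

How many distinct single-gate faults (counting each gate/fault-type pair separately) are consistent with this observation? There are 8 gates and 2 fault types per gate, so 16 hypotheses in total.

Fault-free: g0=1, g1=0, g2=1, g3=1, g4=0, g5=1, g6=1, g7=1 → 1. Observed 0.
  g0: none of the 2 fault types match ✗
  g1: none of the 2 fault types match ✗
  g2: none of the 2 fault types match ✗
  g3: none of the 2 fault types match ✗
  g4: none of the 2 fault types match ✗
  g5: stuck-at-0 ✓; others ✗
  g6: stuck-at-0 ✓; others ✗
  g7: stuck-at-0 ✓; others ✗
Consistent faults: {g5 stuck-at-0, g6 stuck-at-0, g7 stuck-at-0} — 3 in all.

3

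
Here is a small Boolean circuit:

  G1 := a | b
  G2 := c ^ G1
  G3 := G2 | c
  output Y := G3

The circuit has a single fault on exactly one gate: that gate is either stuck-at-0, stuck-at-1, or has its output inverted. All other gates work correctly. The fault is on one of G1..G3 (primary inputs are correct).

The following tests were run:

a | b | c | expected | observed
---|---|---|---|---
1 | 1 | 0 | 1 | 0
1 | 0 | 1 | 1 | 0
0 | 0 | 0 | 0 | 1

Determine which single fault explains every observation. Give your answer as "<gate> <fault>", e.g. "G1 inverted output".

Fault-free values for test 1 (a=1, b=1, c=0): G1=1, G2=1, G3=1, giving Y=1. Observed 0.
Test 1: faults giving observed 0 are {G1 stuck-at-0, G1 inverted output, G2 stuck-at-0, G2 inverted output, G3 stuck-at-0, G3 inverted output}.
Test 2 (a=1, b=0, c=1): fault-free G1=1, G2=0, G3=1 → 1; observed 0. Eliminates G1 stuck-at-0, G1 inverted output, G2 stuck-at-0, G2 inverted output.
Test 3 (a=0, b=0, c=0): fault-free G1=0, G2=0, G3=0 → 0; observed 1. Eliminates G3 stuck-at-0.
Only G3 inverted output is consistent with every test.

G3 inverted output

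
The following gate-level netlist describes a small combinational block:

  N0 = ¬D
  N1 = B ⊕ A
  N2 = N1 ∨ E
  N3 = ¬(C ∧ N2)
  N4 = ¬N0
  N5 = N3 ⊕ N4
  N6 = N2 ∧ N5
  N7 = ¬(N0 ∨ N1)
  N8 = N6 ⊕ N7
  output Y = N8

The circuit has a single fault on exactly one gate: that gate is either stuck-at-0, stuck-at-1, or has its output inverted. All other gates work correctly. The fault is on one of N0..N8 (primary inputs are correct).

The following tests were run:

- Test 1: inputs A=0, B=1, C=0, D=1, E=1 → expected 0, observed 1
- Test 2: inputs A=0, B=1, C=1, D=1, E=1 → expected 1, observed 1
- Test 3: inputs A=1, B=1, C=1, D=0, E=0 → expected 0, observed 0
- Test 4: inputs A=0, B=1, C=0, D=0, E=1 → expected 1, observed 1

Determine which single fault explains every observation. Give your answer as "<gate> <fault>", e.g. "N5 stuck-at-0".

N5 stuck-at-1

Fault-free values for test 1 (A=0, B=1, C=0, D=1, E=1): N0=0, N1=1, N2=1, N3=1, N4=1, N5=0, N6=0, N7=0, N8=0, giving Y=0. Observed 1.
Test 1: faults giving observed 1 are {N0 stuck-at-1, N0 inverted output, N1 stuck-at-0, N1 inverted output, N3 stuck-at-0, N3 inverted output, N4 stuck-at-0, N4 inverted output, N5 stuck-at-1, N5 inverted output, N6 stuck-at-1, N6 inverted output, N7 stuck-at-1, N7 inverted output, N8 stuck-at-1, N8 inverted output}.
Test 2 (A=0, B=1, C=1, D=1, E=1): fault-free N0=0, N1=1, N2=1, N3=0, N4=1, N5=1, N6=1, N7=0, N8=1 → 1; observed 1. Eliminates N0 stuck-at-1, N0 inverted output, N1 stuck-at-0, N1 inverted output, N3 inverted output, N4 stuck-at-0, N4 inverted output, N5 inverted output, N6 inverted output, N7 stuck-at-1, N7 inverted output, N8 inverted output.
Test 3 (A=1, B=1, C=1, D=0, E=0): fault-free N0=1, N1=0, N2=0, N3=1, N4=0, N5=1, N6=0, N7=0, N8=0 → 0; observed 0. Eliminates N6 stuck-at-1, N8 stuck-at-1.
Test 4 (A=0, B=1, C=0, D=0, E=1): fault-free N0=1, N1=1, N2=1, N3=1, N4=0, N5=1, N6=1, N7=0, N8=1 → 1; observed 1. Eliminates N3 stuck-at-0.
Only N5 stuck-at-1 is consistent with every test.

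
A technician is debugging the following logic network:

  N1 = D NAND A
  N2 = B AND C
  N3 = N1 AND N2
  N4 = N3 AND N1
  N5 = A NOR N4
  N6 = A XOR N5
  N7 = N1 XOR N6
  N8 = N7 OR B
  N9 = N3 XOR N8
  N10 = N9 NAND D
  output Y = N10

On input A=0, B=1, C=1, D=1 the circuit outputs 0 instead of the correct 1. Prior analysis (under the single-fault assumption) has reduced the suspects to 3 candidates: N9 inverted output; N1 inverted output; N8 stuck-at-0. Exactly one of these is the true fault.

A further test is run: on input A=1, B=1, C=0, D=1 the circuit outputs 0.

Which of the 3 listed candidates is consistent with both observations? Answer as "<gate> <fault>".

Evaluate each candidate on input A=1, B=1, C=0, D=1:
  N9 inverted output: N1=0, N2=0, N3=0, N4=0, N5=0, N6=1, N7=1, N8=1, N9=0 [inverted output], N10=1 → 1 — eliminated
  N1 inverted output: N1=1 [inverted output], N2=0, N3=0, N4=0, N5=0, N6=1, N7=0, N8=1, N9=1, N10=0 → 0 — matches
  N8 stuck-at-0: N1=0, N2=0, N3=0, N4=0, N5=0, N6=1, N7=1, N8=0 [stuck-at-0], N9=0, N10=1 → 1 — eliminated
Only N1 inverted output reproduces the observed 0.

N1 inverted output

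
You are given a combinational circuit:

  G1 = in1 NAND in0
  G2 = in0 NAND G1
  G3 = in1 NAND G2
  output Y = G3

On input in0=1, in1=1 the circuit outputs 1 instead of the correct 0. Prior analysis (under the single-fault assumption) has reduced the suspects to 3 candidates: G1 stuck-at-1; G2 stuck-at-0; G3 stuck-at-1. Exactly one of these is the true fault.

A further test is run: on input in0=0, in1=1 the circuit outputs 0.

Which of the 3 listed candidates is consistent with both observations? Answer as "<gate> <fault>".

G1 stuck-at-1

Evaluate each candidate on input in0=0, in1=1:
  G1 stuck-at-1: G1=1 [stuck-at-1], G2=1, G3=0 → 0 — matches
  G2 stuck-at-0: G1=1, G2=0 [stuck-at-0], G3=1 → 1 — eliminated
  G3 stuck-at-1: G1=1, G2=1, G3=1 [stuck-at-1] → 1 — eliminated
Only G1 stuck-at-1 reproduces the observed 0.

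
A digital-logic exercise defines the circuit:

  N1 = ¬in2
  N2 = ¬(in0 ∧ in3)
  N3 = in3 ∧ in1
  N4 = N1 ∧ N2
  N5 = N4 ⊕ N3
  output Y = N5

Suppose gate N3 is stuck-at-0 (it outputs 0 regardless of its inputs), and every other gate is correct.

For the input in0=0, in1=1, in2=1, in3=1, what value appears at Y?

Propagate with N3 forced: N1=0, N2=1, N3=0 [stuck-at-0], N4=0, N5=0.
So Y = 0. (Without the fault it would be 1.)

0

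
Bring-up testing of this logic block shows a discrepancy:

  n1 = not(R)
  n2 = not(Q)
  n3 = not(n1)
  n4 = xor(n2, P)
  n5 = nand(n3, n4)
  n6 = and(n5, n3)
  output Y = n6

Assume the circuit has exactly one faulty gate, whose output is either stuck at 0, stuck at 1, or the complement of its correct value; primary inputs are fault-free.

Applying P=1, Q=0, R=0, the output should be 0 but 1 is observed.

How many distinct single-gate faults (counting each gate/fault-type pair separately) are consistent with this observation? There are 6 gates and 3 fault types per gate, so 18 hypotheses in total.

Fault-free: n1=1, n2=1, n3=0, n4=0, n5=1, n6=0 → 0. Observed 1.
  n1: stuck-at-0, inverted output ✓; others ✗
  n2: none of the 3 fault types match ✗
  n3: stuck-at-1, inverted output ✓; others ✗
  n4: none of the 3 fault types match ✗
  n5: none of the 3 fault types match ✗
  n6: stuck-at-1, inverted output ✓; others ✗
Consistent faults: {n1 stuck-at-0, n1 inverted output, n3 stuck-at-1, n3 inverted output, n6 stuck-at-1, n6 inverted output} — 6 in all.

6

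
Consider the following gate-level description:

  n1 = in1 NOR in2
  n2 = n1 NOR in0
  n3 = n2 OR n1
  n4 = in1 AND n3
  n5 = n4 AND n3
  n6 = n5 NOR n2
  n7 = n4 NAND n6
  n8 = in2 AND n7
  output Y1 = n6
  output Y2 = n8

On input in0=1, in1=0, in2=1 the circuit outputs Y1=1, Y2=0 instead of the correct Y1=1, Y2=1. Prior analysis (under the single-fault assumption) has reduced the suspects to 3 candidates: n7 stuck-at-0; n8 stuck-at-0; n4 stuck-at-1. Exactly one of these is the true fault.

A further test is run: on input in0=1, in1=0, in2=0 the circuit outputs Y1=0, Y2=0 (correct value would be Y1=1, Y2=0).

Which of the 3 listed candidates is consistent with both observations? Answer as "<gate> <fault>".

n4 stuck-at-1

Evaluate each candidate on input in0=1, in1=0, in2=0:
  n7 stuck-at-0: n1=1, n2=0, n3=1, n4=0, n5=0, n6=1, n7=0 [stuck-at-0], n8=0 → Y1=1, Y2=0 — eliminated
  n8 stuck-at-0: n1=1, n2=0, n3=1, n4=0, n5=0, n6=1, n7=1, n8=0 [stuck-at-0] → Y1=1, Y2=0 — eliminated
  n4 stuck-at-1: n1=1, n2=0, n3=1, n4=1 [stuck-at-1], n5=1, n6=0, n7=1, n8=0 → Y1=0, Y2=0 — matches
Only n4 stuck-at-1 reproduces the observed Y1=0, Y2=0.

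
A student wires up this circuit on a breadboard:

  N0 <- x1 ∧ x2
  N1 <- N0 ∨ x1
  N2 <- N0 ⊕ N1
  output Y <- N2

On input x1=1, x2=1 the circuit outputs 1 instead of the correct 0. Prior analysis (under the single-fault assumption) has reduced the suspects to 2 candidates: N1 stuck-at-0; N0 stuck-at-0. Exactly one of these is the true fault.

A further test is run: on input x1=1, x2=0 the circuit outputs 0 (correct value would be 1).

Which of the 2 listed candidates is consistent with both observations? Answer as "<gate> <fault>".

N1 stuck-at-0

Evaluate each candidate on input x1=1, x2=0:
  N1 stuck-at-0: N0=0, N1=0 [stuck-at-0], N2=0 → 0 — matches
  N0 stuck-at-0: N0=0 [stuck-at-0], N1=1, N2=1 → 1 — eliminated
Only N1 stuck-at-0 reproduces the observed 0.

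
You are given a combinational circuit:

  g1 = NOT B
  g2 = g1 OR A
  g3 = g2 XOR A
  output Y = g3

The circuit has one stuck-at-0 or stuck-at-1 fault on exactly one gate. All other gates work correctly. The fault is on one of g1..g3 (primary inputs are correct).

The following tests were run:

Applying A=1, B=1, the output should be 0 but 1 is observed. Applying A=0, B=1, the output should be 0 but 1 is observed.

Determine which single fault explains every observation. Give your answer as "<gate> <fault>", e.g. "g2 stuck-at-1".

Fault-free values for test 1 (A=1, B=1): g1=0, g2=1, g3=0, giving Y=0. Observed 1.
Test 1: faults giving observed 1 are {g2 stuck-at-0, g3 stuck-at-1}.
Test 2 (A=0, B=1): fault-free g1=0, g2=0, g3=0 → 0; observed 1. Eliminates g2 stuck-at-0.
Only g3 stuck-at-1 is consistent with every test.

g3 stuck-at-1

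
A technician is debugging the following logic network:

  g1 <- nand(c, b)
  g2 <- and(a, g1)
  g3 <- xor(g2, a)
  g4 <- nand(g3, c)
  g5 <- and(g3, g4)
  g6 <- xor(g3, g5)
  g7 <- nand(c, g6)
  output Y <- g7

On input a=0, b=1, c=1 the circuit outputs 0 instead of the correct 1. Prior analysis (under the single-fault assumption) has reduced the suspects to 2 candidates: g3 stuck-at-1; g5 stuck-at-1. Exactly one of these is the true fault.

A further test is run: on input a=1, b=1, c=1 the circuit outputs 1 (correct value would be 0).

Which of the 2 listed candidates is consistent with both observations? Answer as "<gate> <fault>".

Evaluate each candidate on input a=1, b=1, c=1:
  g3 stuck-at-1: g1=0, g2=0, g3=1 [stuck-at-1], g4=0, g5=0, g6=1, g7=0 → 0 — eliminated
  g5 stuck-at-1: g1=0, g2=0, g3=1, g4=0, g5=1 [stuck-at-1], g6=0, g7=1 → 1 — matches
Only g5 stuck-at-1 reproduces the observed 1.

g5 stuck-at-1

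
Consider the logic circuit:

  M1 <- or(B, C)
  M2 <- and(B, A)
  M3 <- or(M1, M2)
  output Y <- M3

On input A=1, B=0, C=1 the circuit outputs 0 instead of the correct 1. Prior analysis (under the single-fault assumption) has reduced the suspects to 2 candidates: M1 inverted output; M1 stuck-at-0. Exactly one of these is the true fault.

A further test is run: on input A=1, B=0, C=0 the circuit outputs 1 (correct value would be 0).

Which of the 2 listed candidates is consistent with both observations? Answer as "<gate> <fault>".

Evaluate each candidate on input A=1, B=0, C=0:
  M1 inverted output: M1=1 [inverted output], M2=0, M3=1 → 1 — matches
  M1 stuck-at-0: M1=0 [stuck-at-0], M2=0, M3=0 → 0 — eliminated
Only M1 inverted output reproduces the observed 1.

M1 inverted output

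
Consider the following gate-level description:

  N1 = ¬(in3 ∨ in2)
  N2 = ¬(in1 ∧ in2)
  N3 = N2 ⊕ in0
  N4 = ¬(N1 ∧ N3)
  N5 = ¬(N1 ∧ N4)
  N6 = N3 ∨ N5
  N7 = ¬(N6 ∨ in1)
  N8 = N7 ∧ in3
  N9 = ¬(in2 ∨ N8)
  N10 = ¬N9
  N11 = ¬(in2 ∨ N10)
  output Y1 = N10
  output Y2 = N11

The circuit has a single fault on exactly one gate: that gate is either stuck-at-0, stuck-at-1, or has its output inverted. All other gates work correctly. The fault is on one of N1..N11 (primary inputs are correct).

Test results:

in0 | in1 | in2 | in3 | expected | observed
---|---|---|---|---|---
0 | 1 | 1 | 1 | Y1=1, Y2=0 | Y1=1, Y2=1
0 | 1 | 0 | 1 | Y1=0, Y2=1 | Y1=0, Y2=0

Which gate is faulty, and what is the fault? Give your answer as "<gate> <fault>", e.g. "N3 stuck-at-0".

Fault-free values for test 1 (in0=0, in1=1, in2=1, in3=1): N1=0, N2=0, N3=0, N4=1, N5=1, N6=1, N7=0, N8=0, N9=0, N10=1, N11=0, giving Y1=1, Y2=0. Observed Y1=1, Y2=1.
Test 1: faults giving observed Y1=1, Y2=1 are {N11 stuck-at-1, N11 inverted output}.
Test 2 (in0=0, in1=1, in2=0, in3=1): fault-free N1=0, N2=1, N3=1, N4=1, N5=1, N6=1, N7=0, N8=0, N9=1, N10=0, N11=1 → Y1=0, Y2=1; observed Y1=0, Y2=0. Eliminates N11 stuck-at-1.
Only N11 inverted output is consistent with every test.

N11 inverted output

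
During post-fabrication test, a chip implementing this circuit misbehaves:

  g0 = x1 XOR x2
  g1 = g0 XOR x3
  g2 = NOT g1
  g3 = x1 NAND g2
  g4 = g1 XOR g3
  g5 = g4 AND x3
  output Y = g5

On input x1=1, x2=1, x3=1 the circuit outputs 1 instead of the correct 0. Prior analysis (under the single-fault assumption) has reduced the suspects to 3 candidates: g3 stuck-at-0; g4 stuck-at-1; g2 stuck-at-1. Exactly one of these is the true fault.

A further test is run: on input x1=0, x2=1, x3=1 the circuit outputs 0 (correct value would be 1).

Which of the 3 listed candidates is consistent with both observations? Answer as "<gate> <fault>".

g3 stuck-at-0

Evaluate each candidate on input x1=0, x2=1, x3=1:
  g3 stuck-at-0: g0=1, g1=0, g2=1, g3=0 [stuck-at-0], g4=0, g5=0 → 0 — matches
  g4 stuck-at-1: g0=1, g1=0, g2=1, g3=1, g4=1 [stuck-at-1], g5=1 → 1 — eliminated
  g2 stuck-at-1: g0=1, g1=0, g2=1 [stuck-at-1], g3=1, g4=1, g5=1 → 1 — eliminated
Only g3 stuck-at-0 reproduces the observed 0.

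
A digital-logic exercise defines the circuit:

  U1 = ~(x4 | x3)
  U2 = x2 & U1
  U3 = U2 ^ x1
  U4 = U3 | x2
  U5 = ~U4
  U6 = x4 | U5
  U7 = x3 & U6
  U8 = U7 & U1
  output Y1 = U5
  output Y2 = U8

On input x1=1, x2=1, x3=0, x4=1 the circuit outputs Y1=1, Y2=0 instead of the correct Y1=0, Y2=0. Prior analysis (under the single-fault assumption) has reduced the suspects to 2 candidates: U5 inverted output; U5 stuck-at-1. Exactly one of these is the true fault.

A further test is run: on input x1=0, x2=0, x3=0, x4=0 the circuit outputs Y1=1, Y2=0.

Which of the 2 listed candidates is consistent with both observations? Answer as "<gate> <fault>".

U5 stuck-at-1

Evaluate each candidate on input x1=0, x2=0, x3=0, x4=0:
  U5 inverted output: U1=1, U2=0, U3=0, U4=0, U5=0 [inverted output], U6=0, U7=0, U8=0 → Y1=0, Y2=0 — eliminated
  U5 stuck-at-1: U1=1, U2=0, U3=0, U4=0, U5=1 [stuck-at-1], U6=1, U7=0, U8=0 → Y1=1, Y2=0 — matches
Only U5 stuck-at-1 reproduces the observed Y1=1, Y2=0.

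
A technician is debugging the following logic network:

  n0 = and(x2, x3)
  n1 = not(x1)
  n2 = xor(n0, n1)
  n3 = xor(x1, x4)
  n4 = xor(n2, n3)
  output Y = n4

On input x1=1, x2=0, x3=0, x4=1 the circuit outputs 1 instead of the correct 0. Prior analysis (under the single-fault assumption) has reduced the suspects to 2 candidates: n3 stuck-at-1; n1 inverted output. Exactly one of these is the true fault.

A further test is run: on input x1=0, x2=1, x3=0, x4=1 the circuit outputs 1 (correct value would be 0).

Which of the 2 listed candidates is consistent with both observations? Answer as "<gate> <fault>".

Evaluate each candidate on input x1=0, x2=1, x3=0, x4=1:
  n3 stuck-at-1: n0=0, n1=1, n2=1, n3=1 [stuck-at-1], n4=0 → 0 — eliminated
  n1 inverted output: n0=0, n1=0 [inverted output], n2=0, n3=1, n4=1 → 1 — matches
Only n1 inverted output reproduces the observed 1.

n1 inverted output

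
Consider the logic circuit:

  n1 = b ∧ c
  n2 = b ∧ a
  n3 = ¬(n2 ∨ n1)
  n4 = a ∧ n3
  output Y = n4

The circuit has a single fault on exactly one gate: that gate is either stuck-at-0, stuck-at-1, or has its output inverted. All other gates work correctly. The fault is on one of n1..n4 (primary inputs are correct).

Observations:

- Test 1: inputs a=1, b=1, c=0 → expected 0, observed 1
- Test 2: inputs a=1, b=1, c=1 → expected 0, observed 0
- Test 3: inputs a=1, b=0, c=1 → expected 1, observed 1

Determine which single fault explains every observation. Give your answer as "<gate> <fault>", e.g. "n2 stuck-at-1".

n2 stuck-at-0

Fault-free values for test 1 (a=1, b=1, c=0): n1=0, n2=1, n3=0, n4=0, giving Y=0. Observed 1.
Test 1: faults giving observed 1 are {n2 stuck-at-0, n2 inverted output, n3 stuck-at-1, n3 inverted output, n4 stuck-at-1, n4 inverted output}.
Test 2 (a=1, b=1, c=1): fault-free n1=1, n2=1, n3=0, n4=0 → 0; observed 0. Eliminates n3 stuck-at-1, n3 inverted output, n4 stuck-at-1, n4 inverted output.
Test 3 (a=1, b=0, c=1): fault-free n1=0, n2=0, n3=1, n4=1 → 1; observed 1. Eliminates n2 inverted output.
Only n2 stuck-at-0 is consistent with every test.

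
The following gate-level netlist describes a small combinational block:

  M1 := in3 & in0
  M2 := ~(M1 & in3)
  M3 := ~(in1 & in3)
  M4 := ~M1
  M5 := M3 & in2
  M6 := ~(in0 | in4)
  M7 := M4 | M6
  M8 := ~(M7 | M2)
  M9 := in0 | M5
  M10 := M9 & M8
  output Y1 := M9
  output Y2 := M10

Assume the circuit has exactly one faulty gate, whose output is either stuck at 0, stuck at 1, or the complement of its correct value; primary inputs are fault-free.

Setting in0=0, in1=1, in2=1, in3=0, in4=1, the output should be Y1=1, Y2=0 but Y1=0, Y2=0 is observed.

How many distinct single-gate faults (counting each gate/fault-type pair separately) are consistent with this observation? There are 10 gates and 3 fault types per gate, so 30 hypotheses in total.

6

Fault-free: M1=0, M2=1, M3=1, M4=1, M5=1, M6=0, M7=1, M8=0, M9=1, M10=0 → Y1=1, Y2=0. Observed Y1=0, Y2=0.
  M1: none of the 3 fault types match ✗
  M2: none of the 3 fault types match ✗
  M3: stuck-at-0, inverted output ✓; others ✗
  M4: none of the 3 fault types match ✗
  M5: stuck-at-0, inverted output ✓; others ✗
  M6: none of the 3 fault types match ✗
  M7: none of the 3 fault types match ✗
  M8: none of the 3 fault types match ✗
  M9: stuck-at-0, inverted output ✓; others ✗
  M10: none of the 3 fault types match ✗
Consistent faults: {M3 stuck-at-0, M3 inverted output, M5 stuck-at-0, M5 inverted output, M9 stuck-at-0, M9 inverted output} — 6 in all.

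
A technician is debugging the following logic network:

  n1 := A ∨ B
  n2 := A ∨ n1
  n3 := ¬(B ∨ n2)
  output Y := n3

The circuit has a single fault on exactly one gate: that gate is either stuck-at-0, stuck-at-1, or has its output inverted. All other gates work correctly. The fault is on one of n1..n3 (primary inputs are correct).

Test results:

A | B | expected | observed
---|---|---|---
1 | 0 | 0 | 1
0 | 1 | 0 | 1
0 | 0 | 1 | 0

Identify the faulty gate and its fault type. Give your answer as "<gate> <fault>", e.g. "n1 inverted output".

Fault-free values for test 1 (A=1, B=0): n1=1, n2=1, n3=0, giving Y=0. Observed 1.
Test 1: faults giving observed 1 are {n2 stuck-at-0, n2 inverted output, n3 stuck-at-1, n3 inverted output}.
Test 2 (A=0, B=1): fault-free n1=1, n2=1, n3=0 → 0; observed 1. Eliminates n2 stuck-at-0, n2 inverted output.
Test 3 (A=0, B=0): fault-free n1=0, n2=0, n3=1 → 1; observed 0. Eliminates n3 stuck-at-1.
Only n3 inverted output is consistent with every test.

n3 inverted output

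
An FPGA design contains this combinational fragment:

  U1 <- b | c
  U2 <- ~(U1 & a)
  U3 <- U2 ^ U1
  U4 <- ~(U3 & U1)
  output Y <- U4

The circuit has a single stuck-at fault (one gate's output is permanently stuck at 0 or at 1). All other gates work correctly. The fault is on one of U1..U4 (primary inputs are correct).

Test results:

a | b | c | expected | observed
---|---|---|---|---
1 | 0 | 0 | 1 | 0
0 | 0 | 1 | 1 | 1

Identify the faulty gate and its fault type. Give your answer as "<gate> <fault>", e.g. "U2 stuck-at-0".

Fault-free values for test 1 (a=1, b=0, c=0): U1=0, U2=1, U3=1, U4=1, giving Y=1. Observed 0.
Test 1: faults giving observed 0 are {U1 stuck-at-1, U4 stuck-at-0}.
Test 2 (a=0, b=0, c=1): fault-free U1=1, U2=1, U3=0, U4=1 → 1; observed 1. Eliminates U4 stuck-at-0.
Only U1 stuck-at-1 is consistent with every test.

U1 stuck-at-1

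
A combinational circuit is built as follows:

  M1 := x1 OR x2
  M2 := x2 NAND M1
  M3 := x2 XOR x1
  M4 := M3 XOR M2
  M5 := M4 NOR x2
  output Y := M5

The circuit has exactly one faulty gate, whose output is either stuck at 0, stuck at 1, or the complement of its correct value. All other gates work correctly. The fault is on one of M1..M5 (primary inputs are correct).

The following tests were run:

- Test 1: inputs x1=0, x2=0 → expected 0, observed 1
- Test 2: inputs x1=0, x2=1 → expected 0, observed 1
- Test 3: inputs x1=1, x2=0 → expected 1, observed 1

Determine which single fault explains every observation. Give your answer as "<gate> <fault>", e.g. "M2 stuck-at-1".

Fault-free values for test 1 (x1=0, x2=0): M1=0, M2=1, M3=0, M4=1, M5=0, giving Y=0. Observed 1.
Test 1: faults giving observed 1 are {M2 stuck-at-0, M2 inverted output, M3 stuck-at-1, M3 inverted output, M4 stuck-at-0, M4 inverted output, M5 stuck-at-1, M5 inverted output}.
Test 2 (x1=0, x2=1): fault-free M1=1, M2=0, M3=1, M4=1, M5=0 → 0; observed 1. Eliminates M2 stuck-at-0, M2 inverted output, M3 stuck-at-1, M3 inverted output, M4 stuck-at-0, M4 inverted output.
Test 3 (x1=1, x2=0): fault-free M1=1, M2=1, M3=1, M4=0, M5=1 → 1; observed 1. Eliminates M5 inverted output.
Only M5 stuck-at-1 is consistent with every test.

M5 stuck-at-1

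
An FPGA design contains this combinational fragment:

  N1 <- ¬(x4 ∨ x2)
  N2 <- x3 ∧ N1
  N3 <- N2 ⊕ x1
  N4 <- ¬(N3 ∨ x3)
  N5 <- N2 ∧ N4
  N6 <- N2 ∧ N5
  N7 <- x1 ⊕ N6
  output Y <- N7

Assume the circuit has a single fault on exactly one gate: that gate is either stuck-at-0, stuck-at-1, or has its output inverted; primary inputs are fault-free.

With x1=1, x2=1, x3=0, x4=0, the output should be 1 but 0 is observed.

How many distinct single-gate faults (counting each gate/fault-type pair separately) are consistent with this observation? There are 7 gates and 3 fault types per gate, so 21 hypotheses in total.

6

Fault-free: N1=0, N2=0, N3=1, N4=0, N5=0, N6=0, N7=1 → 1. Observed 0.
  N1: none of the 3 fault types match ✗
  N2: stuck-at-1, inverted output ✓; others ✗
  N3: none of the 3 fault types match ✗
  N4: none of the 3 fault types match ✗
  N5: none of the 3 fault types match ✗
  N6: stuck-at-1, inverted output ✓; others ✗
  N7: stuck-at-0, inverted output ✓; others ✗
Consistent faults: {N2 stuck-at-1, N2 inverted output, N6 stuck-at-1, N6 inverted output, N7 stuck-at-0, N7 inverted output} — 6 in all.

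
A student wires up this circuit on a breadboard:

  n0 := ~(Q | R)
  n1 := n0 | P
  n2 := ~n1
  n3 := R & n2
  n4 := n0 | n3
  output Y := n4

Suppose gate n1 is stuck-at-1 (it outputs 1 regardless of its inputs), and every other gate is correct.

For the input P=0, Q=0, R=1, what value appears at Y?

0

Propagate with n1 forced: n0=0, n1=1 [stuck-at-1], n2=0, n3=0, n4=0.
So Y = 0. (Without the fault it would be 1.)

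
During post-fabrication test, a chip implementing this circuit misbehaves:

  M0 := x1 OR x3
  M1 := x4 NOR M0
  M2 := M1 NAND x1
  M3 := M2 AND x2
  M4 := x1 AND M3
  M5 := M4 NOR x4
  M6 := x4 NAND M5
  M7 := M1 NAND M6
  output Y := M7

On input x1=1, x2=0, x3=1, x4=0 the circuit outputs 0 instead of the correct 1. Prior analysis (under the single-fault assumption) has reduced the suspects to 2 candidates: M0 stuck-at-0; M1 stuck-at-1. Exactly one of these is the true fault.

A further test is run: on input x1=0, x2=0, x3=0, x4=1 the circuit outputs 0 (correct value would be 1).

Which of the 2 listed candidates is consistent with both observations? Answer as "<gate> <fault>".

Evaluate each candidate on input x1=0, x2=0, x3=0, x4=1:
  M0 stuck-at-0: M0=0 [stuck-at-0], M1=0, M2=1, M3=0, M4=0, M5=0, M6=1, M7=1 → 1 — eliminated
  M1 stuck-at-1: M0=0, M1=1 [stuck-at-1], M2=1, M3=0, M4=0, M5=0, M6=1, M7=0 → 0 — matches
Only M1 stuck-at-1 reproduces the observed 0.

M1 stuck-at-1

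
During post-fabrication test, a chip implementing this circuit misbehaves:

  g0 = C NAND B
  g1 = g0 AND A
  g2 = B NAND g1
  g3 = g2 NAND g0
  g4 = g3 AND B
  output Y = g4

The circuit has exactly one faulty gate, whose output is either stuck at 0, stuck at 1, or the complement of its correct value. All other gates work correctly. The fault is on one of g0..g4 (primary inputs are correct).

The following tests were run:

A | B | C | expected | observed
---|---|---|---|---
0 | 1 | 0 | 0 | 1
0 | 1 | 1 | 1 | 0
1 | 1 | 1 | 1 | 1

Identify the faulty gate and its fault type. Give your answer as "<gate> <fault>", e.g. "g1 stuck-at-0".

Fault-free values for test 1 (A=0, B=1, C=0): g0=1, g1=0, g2=1, g3=0, g4=0, giving Y=0. Observed 1.
Test 1: faults giving observed 1 are {g0 stuck-at-0, g0 inverted output, g1 stuck-at-1, g1 inverted output, g2 stuck-at-0, g2 inverted output, g3 stuck-at-1, g3 inverted output, g4 stuck-at-1, g4 inverted output}.
Test 2 (A=0, B=1, C=1): fault-free g0=0, g1=0, g2=1, g3=1, g4=1 → 1; observed 0. Eliminates g0 stuck-at-0, g1 stuck-at-1, g1 inverted output, g2 stuck-at-0, g2 inverted output, g3 stuck-at-1, g4 stuck-at-1.
Test 3 (A=1, B=1, C=1): fault-free g0=0, g1=0, g2=1, g3=1, g4=1 → 1; observed 1. Eliminates g3 inverted output, g4 inverted output.
Only g0 inverted output is consistent with every test.

g0 inverted output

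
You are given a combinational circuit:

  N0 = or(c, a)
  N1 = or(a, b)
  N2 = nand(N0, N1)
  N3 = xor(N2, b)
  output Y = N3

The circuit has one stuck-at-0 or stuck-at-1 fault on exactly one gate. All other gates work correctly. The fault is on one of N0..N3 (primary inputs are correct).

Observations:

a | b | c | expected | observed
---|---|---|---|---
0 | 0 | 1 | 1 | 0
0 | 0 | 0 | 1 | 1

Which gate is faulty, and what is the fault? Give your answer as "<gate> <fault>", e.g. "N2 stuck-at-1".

Fault-free values for test 1 (a=0, b=0, c=1): N0=1, N1=0, N2=1, N3=1, giving Y=1. Observed 0.
Test 1: faults giving observed 0 are {N1 stuck-at-1, N2 stuck-at-0, N3 stuck-at-0}.
Test 2 (a=0, b=0, c=0): fault-free N0=0, N1=0, N2=1, N3=1 → 1; observed 1. Eliminates N2 stuck-at-0, N3 stuck-at-0.
Only N1 stuck-at-1 is consistent with every test.

N1 stuck-at-1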